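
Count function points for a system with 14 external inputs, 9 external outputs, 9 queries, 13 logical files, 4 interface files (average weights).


UFP = EI*4 + EO*5 + EQ*4 + ILF*10 + EIF*7
UFP = 14*4 + 9*5 + 9*4 + 13*10 + 4*7
UFP = 56 + 45 + 36 + 130 + 28
UFP = 295

295


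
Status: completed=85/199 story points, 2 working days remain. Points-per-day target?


Formula: Required rate = Remaining points / Days left
Remaining = 199 - 85 = 114 points
Required rate = 114 / 2 = 57.0 points/day

57.0 points/day


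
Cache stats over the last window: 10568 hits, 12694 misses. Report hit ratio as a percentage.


Formula: hit rate = hits / (hits + misses) * 100
hit rate = 10568 / (10568 + 12694) * 100
hit rate = 10568 / 23262 * 100
hit rate = 45.43%

45.43%


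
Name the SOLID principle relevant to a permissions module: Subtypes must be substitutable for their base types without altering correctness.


This describes the Liskov Substitution Principle (LSP)

Liskov Substitution Principle (LSP)


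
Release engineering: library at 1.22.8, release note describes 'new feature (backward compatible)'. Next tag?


Current: 1.22.8
Change category: 'new feature (backward compatible)' → minor bump
SemVer rule: minor bump → increment MINOR, reset PATCH to 0 (MAJOR unchanged)
New: 1.23.0

1.23.0


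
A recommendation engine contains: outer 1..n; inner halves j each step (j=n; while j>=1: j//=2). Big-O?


Reasoning: n times log n
Complexity: O(n log n)

O(n log n)


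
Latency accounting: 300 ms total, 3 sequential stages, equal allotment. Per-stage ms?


Formula: per_stage = total_budget / stages
per_stage = 300 / 3
per_stage = 100.0 ms

100.0 ms


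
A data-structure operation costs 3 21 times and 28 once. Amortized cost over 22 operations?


Formula: Amortized cost = Total cost / Operations
Total cost = (21 * 3) + (1 * 28)
Total cost = 63 + 28 = 91
Amortized = 91 / 22 = 4.1364

4.1364


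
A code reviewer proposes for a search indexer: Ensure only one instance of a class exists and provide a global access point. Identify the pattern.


This matches the Singleton pattern

Singleton


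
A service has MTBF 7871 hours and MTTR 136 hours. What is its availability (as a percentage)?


Availability = MTBF / (MTBF + MTTR)
Availability = 7871 / (7871 + 136)
Availability = 7871 / 8007
Availability = 98.3015%

98.3015%


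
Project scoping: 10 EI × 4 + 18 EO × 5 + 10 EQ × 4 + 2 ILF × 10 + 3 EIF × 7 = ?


UFP = EI*4 + EO*5 + EQ*4 + ILF*10 + EIF*7
UFP = 10*4 + 18*5 + 10*4 + 2*10 + 3*7
UFP = 40 + 90 + 40 + 20 + 21
UFP = 211

211


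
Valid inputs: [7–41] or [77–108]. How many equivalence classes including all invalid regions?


Valid ranges: [7,41] and [77,108]
Class 1: x < 7 — invalid
Class 2: 7 ≤ x ≤ 41 — valid
Class 3: 41 < x < 77 — invalid (gap between ranges)
Class 4: 77 ≤ x ≤ 108 — valid
Class 5: x > 108 — invalid
Total equivalence classes: 5

5 equivalence classes


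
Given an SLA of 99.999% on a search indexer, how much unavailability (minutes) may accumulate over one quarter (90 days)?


Formula: allowed downtime = period * (100 - SLA) / 100
Period (quarter (90 days)) = 129600 minutes
Unavailability fraction = (100 - 99.999) / 100
Allowed downtime = 129600 * (100 - 99.999) / 100
Allowed downtime = 1.296 minutes

1.296 minutes


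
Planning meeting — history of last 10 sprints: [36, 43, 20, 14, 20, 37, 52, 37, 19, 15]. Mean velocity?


Formula: Avg velocity = Total points / Number of sprints
Points: [36, 43, 20, 14, 20, 37, 52, 37, 19, 15]
Sum = 36 + 43 + 20 + 14 + 20 + 37 + 52 + 37 + 19 + 15 = 293
Avg velocity = 293 / 10 = 29.3 points/sprint

29.3 points/sprint


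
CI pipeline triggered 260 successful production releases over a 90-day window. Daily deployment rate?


Formula: deployments per day = releases / days
= 260 / 90
= 2.889 deploys/day
(equivalently, 20.22 deploys/week)

2.889 deploys/day


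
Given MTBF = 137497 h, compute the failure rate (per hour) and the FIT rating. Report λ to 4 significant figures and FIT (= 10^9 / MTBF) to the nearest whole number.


Formula: λ = 1 / MTBF; FIT = λ × 1e9 = 1e9 / MTBF
λ = 1 / 137497 ≈ 7.273e-06 failures/hour
FIT = 1e9 / 137497 ≈ 7273 failures per 1e9 hours (nearest whole number)

λ = 7.273e-06 /h, FIT = 7273


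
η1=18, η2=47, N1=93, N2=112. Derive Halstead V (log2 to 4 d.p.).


Formula: V = N * log2(η), where N = N1 + N2 and η = η1 + η2
η = 18 + 47 = 65
N = 93 + 112 = 205
log2(65) ≈ 6.0224
V = 205 * 6.0224 = 1234.59

1234.59


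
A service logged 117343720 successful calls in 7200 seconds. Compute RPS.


Formula: throughput = requests / seconds
throughput = 117343720 / 7200
throughput = 16297.74 requests/second

16297.74 requests/second


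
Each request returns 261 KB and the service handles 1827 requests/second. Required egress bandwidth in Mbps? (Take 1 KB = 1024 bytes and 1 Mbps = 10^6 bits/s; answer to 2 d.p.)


Formula: Mbps = payload_bytes * RPS * 8 / 1e6
Payload per request = 261 KB = 261 * 1024 = 267264 bytes
Total bytes/sec = 267264 * 1827 = 488291328
Total bits/sec = 488291328 * 8 = 3906330624
Mbps = 3906330624 / 1e6 = 3906.33

3906.33 Mbps


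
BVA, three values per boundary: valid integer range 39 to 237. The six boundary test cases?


Range: [39, 237]
Boundaries: just below min, min, min+1, max-1, max, just above max
Values: [38, 39, 40, 236, 237, 238]

[38, 39, 40, 236, 237, 238]


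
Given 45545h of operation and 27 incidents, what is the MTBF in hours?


Formula: MTBF = Total operating time / Number of failures
MTBF = 45545 / 27
MTBF = 1686.85 hours

1686.85 hours


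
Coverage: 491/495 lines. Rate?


Coverage = covered / total * 100
Coverage = 491 / 495 * 100
Coverage = 99.19%

99.19%


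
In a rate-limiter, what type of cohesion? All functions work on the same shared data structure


Reasoning: Functions share data
Type: Communicational cohesion

Communicational cohesion


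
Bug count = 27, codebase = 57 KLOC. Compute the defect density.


Defect density = defects / KLOC
Defect density = 27 / 57
Defect density = 0.474 defects/KLOC

0.474 defects/KLOC


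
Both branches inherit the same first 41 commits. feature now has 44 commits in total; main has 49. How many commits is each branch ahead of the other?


Common ancestor: commit #41
feature commits after divergence: 44 - 41 = 3
main commits after divergence: 49 - 41 = 8
feature is 3 commits ahead of main
main is 8 commits ahead of feature

feature ahead: 3, main ahead: 8


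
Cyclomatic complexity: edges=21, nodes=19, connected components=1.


Formula: V(G) = E - N + 2P
V(G) = 21 - 19 + 2*1
V(G) = 2 + 2
V(G) = 4

4


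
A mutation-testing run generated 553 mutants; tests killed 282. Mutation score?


Mutation score = killed / total * 100
Mutation score = 282 / 553 * 100
Mutation score = 50.99%

50.99%


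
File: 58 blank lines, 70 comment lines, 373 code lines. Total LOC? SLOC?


Total LOC = blank + comment + code
Total LOC = 58 + 70 + 373 = 501
SLOC (source only) = code = 373

Total LOC: 501, SLOC: 373


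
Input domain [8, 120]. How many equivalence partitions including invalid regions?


Valid range: [8, 120]
Class 1: x < 8 — invalid
Class 2: 8 ≤ x ≤ 120 — valid
Class 3: x > 120 — invalid
Total equivalence classes: 3

3 equivalence classes


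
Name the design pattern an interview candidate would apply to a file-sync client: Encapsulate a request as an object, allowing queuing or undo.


This matches the Command pattern

Command


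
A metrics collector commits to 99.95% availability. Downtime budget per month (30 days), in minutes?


Formula: allowed downtime = period * (100 - SLA) / 100
Period (month (30 days)) = 43200 minutes
Unavailability fraction = (100 - 99.95) / 100
Allowed downtime = 43200 * (100 - 99.95) / 100
Allowed downtime = 21.6 minutes

21.6 minutes


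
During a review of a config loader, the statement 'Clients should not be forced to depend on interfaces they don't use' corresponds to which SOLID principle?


This describes the Interface Segregation Principle (ISP)

Interface Segregation Principle (ISP)


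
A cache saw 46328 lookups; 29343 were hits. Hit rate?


Formula: hit rate = hits / (hits + misses) * 100
hit rate = 29343 / (29343 + 16985) * 100
hit rate = 29343 / 46328 * 100
hit rate = 63.34%

63.34%


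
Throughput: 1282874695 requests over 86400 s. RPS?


Formula: throughput = requests / seconds
throughput = 1282874695 / 86400
throughput = 14848.09 requests/second

14848.09 requests/second


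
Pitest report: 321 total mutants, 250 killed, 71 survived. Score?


Mutation score = killed / total * 100
Mutation score = 250 / 321 * 100
Mutation score = 77.88%

77.88%


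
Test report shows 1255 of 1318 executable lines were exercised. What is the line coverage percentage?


Coverage = covered / total * 100
Coverage = 1255 / 1318 * 100
Coverage = 95.22%

95.22%


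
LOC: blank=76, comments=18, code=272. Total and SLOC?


Total LOC = blank + comment + code
Total LOC = 76 + 18 + 272 = 366
SLOC (source only) = code = 272

Total LOC: 366, SLOC: 272


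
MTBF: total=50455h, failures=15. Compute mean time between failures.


Formula: MTBF = Total operating time / Number of failures
MTBF = 50455 / 15
MTBF = 3363.67 hours

3363.67 hours


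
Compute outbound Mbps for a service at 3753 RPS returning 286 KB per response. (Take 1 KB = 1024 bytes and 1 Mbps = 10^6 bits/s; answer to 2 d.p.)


Formula: Mbps = payload_bytes * RPS * 8 / 1e6
Payload per request = 286 KB = 286 * 1024 = 292864 bytes
Total bytes/sec = 292864 * 3753 = 1099118592
Total bits/sec = 1099118592 * 8 = 8792948736
Mbps = 8792948736 / 1e6 = 8792.95

8792.95 Mbps


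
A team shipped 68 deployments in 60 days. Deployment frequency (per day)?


Formula: deployments per day = releases / days
= 68 / 60
= 1.133 deploys/day
(equivalently, 7.93 deploys/week)

1.133 deploys/day


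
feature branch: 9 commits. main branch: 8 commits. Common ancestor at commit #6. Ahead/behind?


Common ancestor: commit #6
feature commits after divergence: 9 - 6 = 3
main commits after divergence: 8 - 6 = 2
feature is 3 commits ahead of main
main is 2 commits ahead of feature

feature ahead: 3, main ahead: 2


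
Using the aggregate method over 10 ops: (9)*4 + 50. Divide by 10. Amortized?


Formula: Amortized cost = Total cost / Operations
Total cost = (9 * 4) + (1 * 50)
Total cost = 36 + 50 = 86
Amortized = 86 / 10 = 8.6

8.6


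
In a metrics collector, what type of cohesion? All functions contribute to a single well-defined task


Reasoning: Best: single purpose
Type: Functional cohesion

Functional cohesion


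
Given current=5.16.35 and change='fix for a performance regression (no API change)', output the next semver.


Current: 5.16.35
Change category: 'fix for a performance regression (no API change)' → patch bump
SemVer rule: patch bump → increment PATCH (MAJOR and MINOR unchanged)
New: 5.16.36

5.16.36


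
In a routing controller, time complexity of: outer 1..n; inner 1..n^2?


Reasoning: n times n^2
Complexity: O(n^3)

O(n^3)


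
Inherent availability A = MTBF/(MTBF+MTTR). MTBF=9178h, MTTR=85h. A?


Availability = MTBF / (MTBF + MTTR)
Availability = 9178 / (9178 + 85)
Availability = 9178 / 9263
Availability = 99.0824%

99.0824%


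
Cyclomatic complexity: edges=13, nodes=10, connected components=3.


Formula: V(G) = E - N + 2P
V(G) = 13 - 10 + 2*3
V(G) = 3 + 6
V(G) = 9

9


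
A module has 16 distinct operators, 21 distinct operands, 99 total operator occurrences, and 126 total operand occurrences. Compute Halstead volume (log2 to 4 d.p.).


Formula: V = N * log2(η), where N = N1 + N2 and η = η1 + η2
η = 16 + 21 = 37
N = 99 + 126 = 225
log2(37) ≈ 5.2095
V = 225 * 5.2095 = 1172.14

1172.14


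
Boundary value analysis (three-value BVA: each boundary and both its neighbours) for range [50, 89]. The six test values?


Range: [50, 89]
Boundaries: just below min, min, min+1, max-1, max, just above max
Values: [49, 50, 51, 88, 89, 90]

[49, 50, 51, 88, 89, 90]


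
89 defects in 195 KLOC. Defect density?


Defect density = defects / KLOC
Defect density = 89 / 195
Defect density = 0.456 defects/KLOC

0.456 defects/KLOC


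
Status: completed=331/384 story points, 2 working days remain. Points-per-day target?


Formula: Required rate = Remaining points / Days left
Remaining = 384 - 331 = 53 points
Required rate = 53 / 2 = 26.5 points/day

26.5 points/day


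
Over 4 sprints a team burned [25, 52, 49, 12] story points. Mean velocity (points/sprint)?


Formula: Avg velocity = Total points / Number of sprints
Points: [25, 52, 49, 12]
Sum = 25 + 52 + 49 + 12 = 138
Avg velocity = 138 / 4 = 34.5 points/sprint

34.5 points/sprint


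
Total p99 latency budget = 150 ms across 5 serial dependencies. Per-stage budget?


Formula: per_stage = total_budget / stages
per_stage = 150 / 5
per_stage = 30.0 ms

30.0 ms


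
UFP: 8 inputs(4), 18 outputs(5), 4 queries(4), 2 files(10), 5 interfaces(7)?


UFP = EI*4 + EO*5 + EQ*4 + ILF*10 + EIF*7
UFP = 8*4 + 18*5 + 4*4 + 2*10 + 5*7
UFP = 32 + 90 + 16 + 20 + 35
UFP = 193

193


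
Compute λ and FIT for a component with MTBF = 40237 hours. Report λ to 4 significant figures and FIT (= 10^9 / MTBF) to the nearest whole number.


Formula: λ = 1 / MTBF; FIT = λ × 1e9 = 1e9 / MTBF
λ = 1 / 40237 ≈ 2.485e-05 failures/hour
FIT = 1e9 / 40237 ≈ 24853 failures per 1e9 hours (nearest whole number)

λ = 2.485e-05 /h, FIT = 24853


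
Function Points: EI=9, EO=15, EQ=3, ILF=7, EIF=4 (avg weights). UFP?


UFP = EI*4 + EO*5 + EQ*4 + ILF*10 + EIF*7
UFP = 9*4 + 15*5 + 3*4 + 7*10 + 4*7
UFP = 36 + 75 + 12 + 70 + 28
UFP = 221

221


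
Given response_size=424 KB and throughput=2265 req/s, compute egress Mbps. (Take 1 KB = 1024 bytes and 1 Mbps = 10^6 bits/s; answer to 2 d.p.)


Formula: Mbps = payload_bytes * RPS * 8 / 1e6
Payload per request = 424 KB = 424 * 1024 = 434176 bytes
Total bytes/sec = 434176 * 2265 = 983408640
Total bits/sec = 983408640 * 8 = 7867269120
Mbps = 7867269120 / 1e6 = 7867.27

7867.27 Mbps


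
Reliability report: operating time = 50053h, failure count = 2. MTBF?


Formula: MTBF = Total operating time / Number of failures
MTBF = 50053 / 2
MTBF = 25026.5 hours

25026.5 hours


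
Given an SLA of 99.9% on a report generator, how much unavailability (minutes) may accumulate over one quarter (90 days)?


Formula: allowed downtime = period * (100 - SLA) / 100
Period (quarter (90 days)) = 129600 minutes
Unavailability fraction = (100 - 99.9) / 100
Allowed downtime = 129600 * (100 - 99.9) / 100
Allowed downtime = 129.6 minutes

129.6 minutes


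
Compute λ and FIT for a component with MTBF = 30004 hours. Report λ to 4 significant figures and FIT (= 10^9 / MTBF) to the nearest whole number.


Formula: λ = 1 / MTBF; FIT = λ × 1e9 = 1e9 / MTBF
λ = 1 / 30004 ≈ 3.333e-05 failures/hour
FIT = 1e9 / 30004 ≈ 33329 failures per 1e9 hours (nearest whole number)

λ = 3.333e-05 /h, FIT = 33329


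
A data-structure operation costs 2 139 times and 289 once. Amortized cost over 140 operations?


Formula: Amortized cost = Total cost / Operations
Total cost = (139 * 2) + (1 * 289)
Total cost = 278 + 289 = 567
Amortized = 567 / 140 = 4.05

4.05


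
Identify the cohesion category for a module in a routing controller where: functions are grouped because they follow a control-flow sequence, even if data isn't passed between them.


Reasoning: Grouped by order of execution within a routine, not by data flow
Type: Procedural cohesion

Procedural cohesion


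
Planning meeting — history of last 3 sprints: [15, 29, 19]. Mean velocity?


Formula: Avg velocity = Total points / Number of sprints
Points: [15, 29, 19]
Sum = 15 + 29 + 19 = 63
Avg velocity = 63 / 3 = 21.0 points/sprint

21.0 points/sprint


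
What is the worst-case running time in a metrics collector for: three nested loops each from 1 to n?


Reasoning: three levels of nesting over n
Complexity: O(n^3)

O(n^3)


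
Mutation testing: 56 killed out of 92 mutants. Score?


Mutation score = killed / total * 100
Mutation score = 56 / 92 * 100
Mutation score = 60.87%

60.87%


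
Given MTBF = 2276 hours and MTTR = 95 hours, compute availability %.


Availability = MTBF / (MTBF + MTTR)
Availability = 2276 / (2276 + 95)
Availability = 2276 / 2371
Availability = 95.9933%

95.9933%


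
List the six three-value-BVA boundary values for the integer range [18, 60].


Range: [18, 60]
Boundaries: just below min, min, min+1, max-1, max, just above max
Values: [17, 18, 19, 59, 60, 61]

[17, 18, 19, 59, 60, 61]


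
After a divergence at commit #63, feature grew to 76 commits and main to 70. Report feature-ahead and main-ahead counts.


Common ancestor: commit #63
feature commits after divergence: 76 - 63 = 13
main commits after divergence: 70 - 63 = 7
feature is 13 commits ahead of main
main is 7 commits ahead of feature

feature ahead: 13, main ahead: 7


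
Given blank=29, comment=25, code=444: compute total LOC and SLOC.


Total LOC = blank + comment + code
Total LOC = 29 + 25 + 444 = 498
SLOC (source only) = code = 444

Total LOC: 498, SLOC: 444


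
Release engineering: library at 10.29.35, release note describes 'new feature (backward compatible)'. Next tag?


Current: 10.29.35
Change category: 'new feature (backward compatible)' → minor bump
SemVer rule: minor bump → increment MINOR, reset PATCH to 0 (MAJOR unchanged)
New: 10.30.0

10.30.0


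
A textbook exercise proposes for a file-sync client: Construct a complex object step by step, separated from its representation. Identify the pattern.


This matches the Builder pattern

Builder


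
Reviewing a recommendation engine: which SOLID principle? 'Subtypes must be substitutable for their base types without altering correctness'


This describes the Liskov Substitution Principle (LSP)

Liskov Substitution Principle (LSP)


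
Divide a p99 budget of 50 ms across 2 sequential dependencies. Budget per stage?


Formula: per_stage = total_budget / stages
per_stage = 50 / 2
per_stage = 25.0 ms

25.0 ms


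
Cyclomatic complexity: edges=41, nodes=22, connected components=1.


Formula: V(G) = E - N + 2P
V(G) = 41 - 22 + 2*1
V(G) = 19 + 2
V(G) = 21

21


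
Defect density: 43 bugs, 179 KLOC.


Defect density = defects / KLOC
Defect density = 43 / 179
Defect density = 0.24 defects/KLOC

0.24 defects/KLOC


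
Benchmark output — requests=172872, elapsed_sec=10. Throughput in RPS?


Formula: throughput = requests / seconds
throughput = 172872 / 10
throughput = 17287.2 requests/second

17287.2 requests/second


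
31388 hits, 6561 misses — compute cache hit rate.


Formula: hit rate = hits / (hits + misses) * 100
hit rate = 31388 / (31388 + 6561) * 100
hit rate = 31388 / 37949 * 100
hit rate = 82.71%

82.71%


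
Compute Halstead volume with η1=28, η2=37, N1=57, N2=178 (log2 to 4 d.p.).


Formula: V = N * log2(η), where N = N1 + N2 and η = η1 + η2
η = 28 + 37 = 65
N = 57 + 178 = 235
log2(65) ≈ 6.0224
V = 235 * 6.0224 = 1415.26

1415.26


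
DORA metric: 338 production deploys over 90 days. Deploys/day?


Formula: deployments per day = releases / days
= 338 / 90
= 3.756 deploys/day
(equivalently, 26.29 deploys/week)

3.756 deploys/day


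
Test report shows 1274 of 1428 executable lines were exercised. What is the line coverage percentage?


Coverage = covered / total * 100
Coverage = 1274 / 1428 * 100
Coverage = 89.22%

89.22%


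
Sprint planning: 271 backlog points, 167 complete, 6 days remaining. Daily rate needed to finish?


Formula: Required rate = Remaining points / Days left
Remaining = 271 - 167 = 104 points
Required rate = 104 / 6 = 17.33 points/day

17.33 points/day


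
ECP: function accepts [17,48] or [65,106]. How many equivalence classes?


Valid ranges: [17,48] and [65,106]
Class 1: x < 17 — invalid
Class 2: 17 ≤ x ≤ 48 — valid
Class 3: 48 < x < 65 — invalid (gap between ranges)
Class 4: 65 ≤ x ≤ 106 — valid
Class 5: x > 106 — invalid
Total equivalence classes: 5

5 equivalence classes


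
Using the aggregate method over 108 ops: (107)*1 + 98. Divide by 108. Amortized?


Formula: Amortized cost = Total cost / Operations
Total cost = (107 * 1) + (1 * 98)
Total cost = 107 + 98 = 205
Amortized = 205 / 108 = 1.8981

1.8981


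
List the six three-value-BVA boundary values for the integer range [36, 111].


Range: [36, 111]
Boundaries: just below min, min, min+1, max-1, max, just above max
Values: [35, 36, 37, 110, 111, 112]

[35, 36, 37, 110, 111, 112]


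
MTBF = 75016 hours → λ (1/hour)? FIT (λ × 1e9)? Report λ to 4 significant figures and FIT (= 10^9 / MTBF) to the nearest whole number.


Formula: λ = 1 / MTBF; FIT = λ × 1e9 = 1e9 / MTBF
λ = 1 / 75016 ≈ 1.333e-05 failures/hour
FIT = 1e9 / 75016 ≈ 13330 failures per 1e9 hours (nearest whole number)

λ = 1.333e-05 /h, FIT = 13330


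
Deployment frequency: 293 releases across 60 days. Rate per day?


Formula: deployments per day = releases / days
= 293 / 60
= 4.883 deploys/day
(equivalently, 34.18 deploys/week)

4.883 deploys/day


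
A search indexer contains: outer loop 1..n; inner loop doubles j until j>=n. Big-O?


Reasoning: linear outer times logarithmic inner
Complexity: O(n log n)

O(n log n)


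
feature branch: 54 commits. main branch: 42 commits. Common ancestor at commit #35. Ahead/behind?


Common ancestor: commit #35
feature commits after divergence: 54 - 35 = 19
main commits after divergence: 42 - 35 = 7
feature is 19 commits ahead of main
main is 7 commits ahead of feature

feature ahead: 19, main ahead: 7


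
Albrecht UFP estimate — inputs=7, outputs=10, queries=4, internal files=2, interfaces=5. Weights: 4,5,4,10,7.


UFP = EI*4 + EO*5 + EQ*4 + ILF*10 + EIF*7
UFP = 7*4 + 10*5 + 4*4 + 2*10 + 5*7
UFP = 28 + 50 + 16 + 20 + 35
UFP = 149

149


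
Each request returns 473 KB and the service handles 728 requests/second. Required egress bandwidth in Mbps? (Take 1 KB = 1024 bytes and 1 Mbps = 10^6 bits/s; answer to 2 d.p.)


Formula: Mbps = payload_bytes * RPS * 8 / 1e6
Payload per request = 473 KB = 473 * 1024 = 484352 bytes
Total bytes/sec = 484352 * 728 = 352608256
Total bits/sec = 352608256 * 8 = 2820866048
Mbps = 2820866048 / 1e6 = 2820.87

2820.87 Mbps


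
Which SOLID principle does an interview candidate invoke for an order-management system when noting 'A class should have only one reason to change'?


This describes the Single Responsibility Principle (SRP)

Single Responsibility Principle (SRP)


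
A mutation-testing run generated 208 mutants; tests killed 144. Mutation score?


Mutation score = killed / total * 100
Mutation score = 144 / 208 * 100
Mutation score = 69.23%

69.23%


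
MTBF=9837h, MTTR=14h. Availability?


Availability = MTBF / (MTBF + MTTR)
Availability = 9837 / (9837 + 14)
Availability = 9837 / 9851
Availability = 99.8579%

99.8579%


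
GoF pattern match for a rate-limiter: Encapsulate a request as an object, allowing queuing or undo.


This matches the Command pattern

Command


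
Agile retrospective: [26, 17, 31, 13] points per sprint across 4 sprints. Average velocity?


Formula: Avg velocity = Total points / Number of sprints
Points: [26, 17, 31, 13]
Sum = 26 + 17 + 31 + 13 = 87
Avg velocity = 87 / 4 = 21.75 points/sprint

21.75 points/sprint


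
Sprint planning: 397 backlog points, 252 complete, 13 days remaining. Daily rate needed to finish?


Formula: Required rate = Remaining points / Days left
Remaining = 397 - 252 = 145 points
Required rate = 145 / 13 = 11.15 points/day

11.15 points/day


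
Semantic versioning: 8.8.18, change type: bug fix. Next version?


Current: 8.8.18
Change category: 'bug fix' → patch bump
SemVer rule: patch bump → increment PATCH (MAJOR and MINOR unchanged)
New: 8.8.19

8.8.19


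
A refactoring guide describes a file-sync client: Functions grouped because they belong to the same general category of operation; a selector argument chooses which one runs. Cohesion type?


Reasoning: Grouped by category of activity, not by data or sequence
Type: Logical cohesion

Logical cohesion


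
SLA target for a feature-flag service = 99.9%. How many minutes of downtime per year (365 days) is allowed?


Formula: allowed downtime = period * (100 - SLA) / 100
Period (year (365 days)) = 525600 minutes
Unavailability fraction = (100 - 99.9) / 100
Allowed downtime = 525600 * (100 - 99.9) / 100
Allowed downtime = 525.6 minutes

525.6 minutes


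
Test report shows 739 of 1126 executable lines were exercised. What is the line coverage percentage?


Coverage = covered / total * 100
Coverage = 739 / 1126 * 100
Coverage = 65.63%

65.63%


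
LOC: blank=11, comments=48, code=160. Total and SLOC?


Total LOC = blank + comment + code
Total LOC = 11 + 48 + 160 = 219
SLOC (source only) = code = 160

Total LOC: 219, SLOC: 160


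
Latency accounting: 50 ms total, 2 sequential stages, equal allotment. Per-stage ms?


Formula: per_stage = total_budget / stages
per_stage = 50 / 2
per_stage = 25.0 ms

25.0 ms


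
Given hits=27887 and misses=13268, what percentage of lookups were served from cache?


Formula: hit rate = hits / (hits + misses) * 100
hit rate = 27887 / (27887 + 13268) * 100
hit rate = 27887 / 41155 * 100
hit rate = 67.76%

67.76%


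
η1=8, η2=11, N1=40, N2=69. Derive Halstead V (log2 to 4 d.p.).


Formula: V = N * log2(η), where N = N1 + N2 and η = η1 + η2
η = 8 + 11 = 19
N = 40 + 69 = 109
log2(19) ≈ 4.2479
V = 109 * 4.2479 = 463.02

463.02


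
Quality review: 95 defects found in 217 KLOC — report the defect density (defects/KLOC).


Defect density = defects / KLOC
Defect density = 95 / 217
Defect density = 0.438 defects/KLOC

0.438 defects/KLOC


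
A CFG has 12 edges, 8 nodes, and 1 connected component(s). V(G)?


Formula: V(G) = E - N + 2P
V(G) = 12 - 8 + 2*1
V(G) = 4 + 2
V(G) = 6

6


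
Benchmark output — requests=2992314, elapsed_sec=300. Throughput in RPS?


Formula: throughput = requests / seconds
throughput = 2992314 / 300
throughput = 9974.38 requests/second

9974.38 requests/second


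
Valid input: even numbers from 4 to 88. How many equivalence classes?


Constraint: even integers in [4, 88]
Class 1: x < 4 — out-of-range invalid
Class 2: x in [4,88] but odd — wrong type invalid
Class 3: x in [4,88] and even — valid
Class 4: x > 88 — out-of-range invalid
Total equivalence classes: 4

4 equivalence classes


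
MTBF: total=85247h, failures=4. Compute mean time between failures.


Formula: MTBF = Total operating time / Number of failures
MTBF = 85247 / 4
MTBF = 21311.75 hours

21311.75 hours


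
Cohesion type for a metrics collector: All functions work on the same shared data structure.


Reasoning: Functions share data
Type: Communicational cohesion

Communicational cohesion


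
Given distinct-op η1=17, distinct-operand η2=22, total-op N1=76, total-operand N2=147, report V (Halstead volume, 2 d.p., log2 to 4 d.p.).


Formula: V = N * log2(η), where N = N1 + N2 and η = η1 + η2
η = 17 + 22 = 39
N = 76 + 147 = 223
log2(39) ≈ 5.2854
V = 223 * 5.2854 = 1178.64

1178.64


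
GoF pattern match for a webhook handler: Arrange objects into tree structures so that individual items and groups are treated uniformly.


This matches the Composite pattern

Composite


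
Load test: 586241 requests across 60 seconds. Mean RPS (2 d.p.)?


Formula: throughput = requests / seconds
throughput = 586241 / 60
throughput = 9770.68 requests/second

9770.68 requests/second


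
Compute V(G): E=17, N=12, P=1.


Formula: V(G) = E - N + 2P
V(G) = 17 - 12 + 2*1
V(G) = 5 + 2
V(G) = 7

7


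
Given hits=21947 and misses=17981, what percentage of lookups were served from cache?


Formula: hit rate = hits / (hits + misses) * 100
hit rate = 21947 / (21947 + 17981) * 100
hit rate = 21947 / 39928 * 100
hit rate = 54.97%

54.97%


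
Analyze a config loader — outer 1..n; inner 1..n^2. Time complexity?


Reasoning: n times n^2
Complexity: O(n^3)

O(n^3)


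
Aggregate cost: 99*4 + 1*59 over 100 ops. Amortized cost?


Formula: Amortized cost = Total cost / Operations
Total cost = (99 * 4) + (1 * 59)
Total cost = 396 + 59 = 455
Amortized = 455 / 100 = 4.55

4.55


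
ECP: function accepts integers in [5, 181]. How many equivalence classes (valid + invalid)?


Valid range: [5, 181]
Class 1: x < 5 — invalid
Class 2: 5 ≤ x ≤ 181 — valid
Class 3: x > 181 — invalid
Total equivalence classes: 3

3 equivalence classes


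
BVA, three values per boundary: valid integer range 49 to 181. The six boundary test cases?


Range: [49, 181]
Boundaries: just below min, min, min+1, max-1, max, just above max
Values: [48, 49, 50, 180, 181, 182]

[48, 49, 50, 180, 181, 182]


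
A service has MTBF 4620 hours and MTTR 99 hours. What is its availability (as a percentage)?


Availability = MTBF / (MTBF + MTTR)
Availability = 4620 / (4620 + 99)
Availability = 4620 / 4719
Availability = 97.9021%

97.9021%


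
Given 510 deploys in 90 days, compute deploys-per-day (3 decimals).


Formula: deployments per day = releases / days
= 510 / 90
= 5.667 deploys/day
(equivalently, 39.67 deploys/week)

5.667 deploys/day


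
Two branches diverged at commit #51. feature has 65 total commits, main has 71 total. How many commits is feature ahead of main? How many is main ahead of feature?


Common ancestor: commit #51
feature commits after divergence: 65 - 51 = 14
main commits after divergence: 71 - 51 = 20
feature is 14 commits ahead of main
main is 20 commits ahead of feature

feature ahead: 14, main ahead: 20


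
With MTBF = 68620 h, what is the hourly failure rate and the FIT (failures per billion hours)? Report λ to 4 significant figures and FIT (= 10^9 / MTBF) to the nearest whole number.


Formula: λ = 1 / MTBF; FIT = λ × 1e9 = 1e9 / MTBF
λ = 1 / 68620 ≈ 1.457e-05 failures/hour
FIT = 1e9 / 68620 ≈ 14573 failures per 1e9 hours (nearest whole number)

λ = 1.457e-05 /h, FIT = 14573


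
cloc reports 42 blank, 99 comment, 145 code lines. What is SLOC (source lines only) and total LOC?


Total LOC = blank + comment + code
Total LOC = 42 + 99 + 145 = 286
SLOC (source only) = code = 145

Total LOC: 286, SLOC: 145


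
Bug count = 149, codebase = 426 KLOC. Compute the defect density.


Defect density = defects / KLOC
Defect density = 149 / 426
Defect density = 0.35 defects/KLOC

0.35 defects/KLOC


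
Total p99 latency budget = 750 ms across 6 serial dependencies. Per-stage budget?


Formula: per_stage = total_budget / stages
per_stage = 750 / 6
per_stage = 125.0 ms

125.0 ms


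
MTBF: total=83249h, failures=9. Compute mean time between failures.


Formula: MTBF = Total operating time / Number of failures
MTBF = 83249 / 9
MTBF = 9249.89 hours

9249.89 hours


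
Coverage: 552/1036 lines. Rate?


Coverage = covered / total * 100
Coverage = 552 / 1036 * 100
Coverage = 53.28%

53.28%


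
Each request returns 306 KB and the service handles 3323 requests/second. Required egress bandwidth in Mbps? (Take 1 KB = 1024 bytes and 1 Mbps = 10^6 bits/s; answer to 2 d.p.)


Formula: Mbps = payload_bytes * RPS * 8 / 1e6
Payload per request = 306 KB = 306 * 1024 = 313344 bytes
Total bytes/sec = 313344 * 3323 = 1041242112
Total bits/sec = 1041242112 * 8 = 8329936896
Mbps = 8329936896 / 1e6 = 8329.94

8329.94 Mbps


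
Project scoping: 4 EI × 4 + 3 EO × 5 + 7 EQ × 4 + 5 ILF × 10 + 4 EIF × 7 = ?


UFP = EI*4 + EO*5 + EQ*4 + ILF*10 + EIF*7
UFP = 4*4 + 3*5 + 7*4 + 5*10 + 4*7
UFP = 16 + 15 + 28 + 50 + 28
UFP = 137

137


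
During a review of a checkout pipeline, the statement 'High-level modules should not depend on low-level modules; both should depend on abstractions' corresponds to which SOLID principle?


This describes the Dependency Inversion Principle (DIP)

Dependency Inversion Principle (DIP)


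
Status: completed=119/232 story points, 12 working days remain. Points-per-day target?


Formula: Required rate = Remaining points / Days left
Remaining = 232 - 119 = 113 points
Required rate = 113 / 12 = 9.42 points/day

9.42 points/day


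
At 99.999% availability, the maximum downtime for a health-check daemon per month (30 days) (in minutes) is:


Formula: allowed downtime = period * (100 - SLA) / 100
Period (month (30 days)) = 43200 minutes
Unavailability fraction = (100 - 99.999) / 100
Allowed downtime = 43200 * (100 - 99.999) / 100
Allowed downtime = 0.432 minutes

0.432 minutes


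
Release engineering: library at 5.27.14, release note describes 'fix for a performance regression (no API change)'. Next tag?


Current: 5.27.14
Change category: 'fix for a performance regression (no API change)' → patch bump
SemVer rule: patch bump → increment PATCH (MAJOR and MINOR unchanged)
New: 5.27.15

5.27.15


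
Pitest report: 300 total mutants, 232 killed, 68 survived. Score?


Mutation score = killed / total * 100
Mutation score = 232 / 300 * 100
Mutation score = 77.33%

77.33%


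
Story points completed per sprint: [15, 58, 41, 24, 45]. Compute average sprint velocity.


Formula: Avg velocity = Total points / Number of sprints
Points: [15, 58, 41, 24, 45]
Sum = 15 + 58 + 41 + 24 + 45 = 183
Avg velocity = 183 / 5 = 36.6 points/sprint

36.6 points/sprint


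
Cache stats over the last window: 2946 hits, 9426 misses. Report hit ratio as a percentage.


Formula: hit rate = hits / (hits + misses) * 100
hit rate = 2946 / (2946 + 9426) * 100
hit rate = 2946 / 12372 * 100
hit rate = 23.81%

23.81%


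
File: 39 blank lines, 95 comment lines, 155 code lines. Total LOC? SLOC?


Total LOC = blank + comment + code
Total LOC = 39 + 95 + 155 = 289
SLOC (source only) = code = 155

Total LOC: 289, SLOC: 155


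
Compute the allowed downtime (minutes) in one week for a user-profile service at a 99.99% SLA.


Formula: allowed downtime = period * (100 - SLA) / 100
Period (week) = 10080 minutes
Unavailability fraction = (100 - 99.99) / 100
Allowed downtime = 10080 * (100 - 99.99) / 100
Allowed downtime = 1.008 minutes

1.008 minutes


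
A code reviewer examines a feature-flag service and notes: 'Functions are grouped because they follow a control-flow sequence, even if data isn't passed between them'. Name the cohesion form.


Reasoning: Grouped by order of execution within a routine, not by data flow
Type: Procedural cohesion

Procedural cohesion


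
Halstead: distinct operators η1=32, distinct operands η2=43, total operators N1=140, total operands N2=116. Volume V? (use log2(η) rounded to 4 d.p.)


Formula: V = N * log2(η), where N = N1 + N2 and η = η1 + η2
η = 32 + 43 = 75
N = 140 + 116 = 256
log2(75) ≈ 6.2288
V = 256 * 6.2288 = 1594.57

1594.57


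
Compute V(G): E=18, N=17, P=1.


Formula: V(G) = E - N + 2P
V(G) = 18 - 17 + 2*1
V(G) = 1 + 2
V(G) = 3

3


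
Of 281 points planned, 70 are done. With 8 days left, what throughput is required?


Formula: Required rate = Remaining points / Days left
Remaining = 281 - 70 = 211 points
Required rate = 211 / 8 = 26.38 points/day

26.38 points/day


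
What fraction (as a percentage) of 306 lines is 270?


Coverage = covered / total * 100
Coverage = 270 / 306 * 100
Coverage = 88.24%

88.24%


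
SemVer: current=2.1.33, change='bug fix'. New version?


Current: 2.1.33
Change category: 'bug fix' → patch bump
SemVer rule: patch bump → increment PATCH (MAJOR and MINOR unchanged)
New: 2.1.34

2.1.34


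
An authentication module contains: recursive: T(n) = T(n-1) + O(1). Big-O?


Reasoning: linear recursion with constant work per frame
Complexity: O(n)

O(n)


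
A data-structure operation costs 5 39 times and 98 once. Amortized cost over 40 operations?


Formula: Amortized cost = Total cost / Operations
Total cost = (39 * 5) + (1 * 98)
Total cost = 195 + 98 = 293
Amortized = 293 / 40 = 7.325

7.325


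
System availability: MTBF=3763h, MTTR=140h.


Availability = MTBF / (MTBF + MTTR)
Availability = 3763 / (3763 + 140)
Availability = 3763 / 3903
Availability = 96.413%

96.413%


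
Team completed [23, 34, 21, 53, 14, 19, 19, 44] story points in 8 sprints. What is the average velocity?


Formula: Avg velocity = Total points / Number of sprints
Points: [23, 34, 21, 53, 14, 19, 19, 44]
Sum = 23 + 34 + 21 + 53 + 14 + 19 + 19 + 44 = 227
Avg velocity = 227 / 8 = 28.38 points/sprint

28.38 points/sprint


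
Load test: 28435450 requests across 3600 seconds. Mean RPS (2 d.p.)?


Formula: throughput = requests / seconds
throughput = 28435450 / 3600
throughput = 7898.74 requests/second

7898.74 requests/second


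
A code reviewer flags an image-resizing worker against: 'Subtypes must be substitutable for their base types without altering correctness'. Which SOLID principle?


This describes the Liskov Substitution Principle (LSP)

Liskov Substitution Principle (LSP)


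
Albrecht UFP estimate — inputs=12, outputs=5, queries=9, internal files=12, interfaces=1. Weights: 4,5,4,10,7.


UFP = EI*4 + EO*5 + EQ*4 + ILF*10 + EIF*7
UFP = 12*4 + 5*5 + 9*4 + 12*10 + 1*7
UFP = 48 + 25 + 36 + 120 + 7
UFP = 236

236


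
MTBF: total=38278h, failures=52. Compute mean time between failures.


Formula: MTBF = Total operating time / Number of failures
MTBF = 38278 / 52
MTBF = 736.12 hours

736.12 hours


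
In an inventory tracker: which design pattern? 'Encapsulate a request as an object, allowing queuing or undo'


This matches the Command pattern

Command


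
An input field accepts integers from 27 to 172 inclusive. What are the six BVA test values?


Range: [27, 172]
Boundaries: just below min, min, min+1, max-1, max, just above max
Values: [26, 27, 28, 171, 172, 173]

[26, 27, 28, 171, 172, 173]


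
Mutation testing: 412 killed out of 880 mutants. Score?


Mutation score = killed / total * 100
Mutation score = 412 / 880 * 100
Mutation score = 46.82%

46.82%


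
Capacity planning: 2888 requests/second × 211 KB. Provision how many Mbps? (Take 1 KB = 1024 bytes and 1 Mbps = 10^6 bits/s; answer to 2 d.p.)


Formula: Mbps = payload_bytes * RPS * 8 / 1e6
Payload per request = 211 KB = 211 * 1024 = 216064 bytes
Total bytes/sec = 216064 * 2888 = 623992832
Total bits/sec = 623992832 * 8 = 4991942656
Mbps = 4991942656 / 1e6 = 4991.94

4991.94 Mbps


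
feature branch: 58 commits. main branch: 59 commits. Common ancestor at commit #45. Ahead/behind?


Common ancestor: commit #45
feature commits after divergence: 58 - 45 = 13
main commits after divergence: 59 - 45 = 14
feature is 13 commits ahead of main
main is 14 commits ahead of feature

feature ahead: 13, main ahead: 14


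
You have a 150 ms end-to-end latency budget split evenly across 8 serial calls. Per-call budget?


Formula: per_stage = total_budget / stages
per_stage = 150 / 8
per_stage = 18.75 ms

18.75 ms


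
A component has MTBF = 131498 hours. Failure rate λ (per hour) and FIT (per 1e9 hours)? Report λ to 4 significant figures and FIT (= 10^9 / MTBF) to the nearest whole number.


Formula: λ = 1 / MTBF; FIT = λ × 1e9 = 1e9 / MTBF
λ = 1 / 131498 ≈ 7.605e-06 failures/hour
FIT = 1e9 / 131498 ≈ 7605 failures per 1e9 hours (nearest whole number)

λ = 7.605e-06 /h, FIT = 7605


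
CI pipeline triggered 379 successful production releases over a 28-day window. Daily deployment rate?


Formula: deployments per day = releases / days
= 379 / 28
= 13.536 deploys/day
(equivalently, 94.75 deploys/week)

13.536 deploys/day
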